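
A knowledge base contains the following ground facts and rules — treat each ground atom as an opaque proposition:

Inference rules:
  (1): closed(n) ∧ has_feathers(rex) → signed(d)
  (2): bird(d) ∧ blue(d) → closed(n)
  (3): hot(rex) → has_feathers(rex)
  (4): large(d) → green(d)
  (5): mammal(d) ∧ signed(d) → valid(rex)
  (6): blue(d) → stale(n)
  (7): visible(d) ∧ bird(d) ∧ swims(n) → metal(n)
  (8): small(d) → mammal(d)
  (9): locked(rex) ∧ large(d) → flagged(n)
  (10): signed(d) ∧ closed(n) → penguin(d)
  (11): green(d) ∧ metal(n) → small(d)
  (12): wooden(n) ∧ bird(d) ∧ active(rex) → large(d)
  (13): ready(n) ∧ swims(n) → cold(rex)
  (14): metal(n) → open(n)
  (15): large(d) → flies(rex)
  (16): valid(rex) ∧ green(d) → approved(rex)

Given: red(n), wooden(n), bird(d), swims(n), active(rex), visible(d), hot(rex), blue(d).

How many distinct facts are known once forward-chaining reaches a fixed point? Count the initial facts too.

Round 1: (2) [bird(d) ∧ blue(d) → closed(n)]; (3) [hot(rex) → has_feathers(rex)]; (6) [blue(d) → stale(n)]; (7) [visible(d) ∧ bird(d) ∧ swims(n) → metal(n)]; (12) [wooden(n) ∧ bird(d) ∧ active(rex) → large(d)]. New: closed(n), has_feathers(rex), stale(n), metal(n), large(d).
Round 2: (1) [closed(n) ∧ has_feathers(rex) → signed(d)]; (4) [large(d) → green(d)]; (14) [metal(n) → open(n)]; (15) [large(d) → flies(rex)]. New: signed(d), green(d), open(n), flies(rex).
Round 3: (10) [signed(d) ∧ closed(n) → penguin(d)]; (11) [green(d) ∧ metal(n) → small(d)]. New: penguin(d), small(d).
Round 4: (8) [small(d) → mammal(d)]. New: mammal(d).
Round 5: (5) [mammal(d) ∧ signed(d) → valid(rex)]. New: valid(rex).
Round 6: (16) [valid(rex) ∧ green(d) → approved(rex)]. New: approved(rex).
Closure: {active(rex), approved(rex), bird(d), blue(d), closed(n), flies(rex), green(d), has_feathers(rex), hot(rex), large(d), mammal(d), metal(n), open(n), penguin(d), red(n), signed(d), small(d), stale(n), swims(n), valid(rex), visible(d), wooden(n)} — 22 facts.

22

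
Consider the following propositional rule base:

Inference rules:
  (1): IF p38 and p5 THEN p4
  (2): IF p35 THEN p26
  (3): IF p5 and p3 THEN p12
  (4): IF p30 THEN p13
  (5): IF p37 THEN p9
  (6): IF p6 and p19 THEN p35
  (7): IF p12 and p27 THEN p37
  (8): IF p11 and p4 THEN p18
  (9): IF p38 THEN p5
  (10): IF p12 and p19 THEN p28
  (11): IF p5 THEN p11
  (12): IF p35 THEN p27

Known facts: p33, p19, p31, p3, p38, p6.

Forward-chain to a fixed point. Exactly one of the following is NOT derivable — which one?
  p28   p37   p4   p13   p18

Round 1: (6) [IF p6 and p19 THEN p35]; (9) [IF p38 THEN p5]. New: p35, p5.
Round 2: (1) [IF p38 and p5 THEN p4]; (2) [IF p35 THEN p26]; (3) [IF p5 and p3 THEN p12]; (11) [IF p5 THEN p11]; (12) [IF p35 THEN p27]. New: p4, p26, p12, p11, p27.
Round 3: (7) [IF p12 and p27 THEN p37]; (8) [IF p11 and p4 THEN p18]; (10) [IF p12 and p19 THEN p28]. New: p37, p18, p28.
Round 4: (5) [IF p37 THEN p9]. New: p9.
Derived: p18 (round 3), p37 (round 3), p4 (round 2), p28 (round 3). p13 never appears in any round.

p13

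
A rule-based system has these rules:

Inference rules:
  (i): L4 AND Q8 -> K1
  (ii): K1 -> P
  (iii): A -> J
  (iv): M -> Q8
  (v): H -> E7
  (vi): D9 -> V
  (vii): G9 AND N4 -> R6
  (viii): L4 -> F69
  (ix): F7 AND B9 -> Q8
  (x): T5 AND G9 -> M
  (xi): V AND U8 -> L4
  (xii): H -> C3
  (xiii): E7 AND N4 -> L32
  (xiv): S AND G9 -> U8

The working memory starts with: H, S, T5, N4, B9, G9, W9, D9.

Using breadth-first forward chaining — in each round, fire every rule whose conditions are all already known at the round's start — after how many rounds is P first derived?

[1] (v) [H -> E7]; (vi) [D9 -> V]; (vii) [G9 AND N4 -> R6]; (x) [T5 AND G9 -> M]; (xii) [H -> C3]; (xiv) [S AND G9 -> U8]. ⇒ new: E7, V, R6, M, C3, U8.
[2] (iv) [M -> Q8]; (xi) [V AND U8 -> L4]; (xiii) [E7 AND N4 -> L32]. ⇒ new: Q8, L4, L32.
[3] (i) [L4 AND Q8 -> K1]; (viii) [L4 -> F69]. ⇒ new: K1, F69.
[4] (ii) [K1 -> P]. ⇒ new: P.
P first appears in round 4.

4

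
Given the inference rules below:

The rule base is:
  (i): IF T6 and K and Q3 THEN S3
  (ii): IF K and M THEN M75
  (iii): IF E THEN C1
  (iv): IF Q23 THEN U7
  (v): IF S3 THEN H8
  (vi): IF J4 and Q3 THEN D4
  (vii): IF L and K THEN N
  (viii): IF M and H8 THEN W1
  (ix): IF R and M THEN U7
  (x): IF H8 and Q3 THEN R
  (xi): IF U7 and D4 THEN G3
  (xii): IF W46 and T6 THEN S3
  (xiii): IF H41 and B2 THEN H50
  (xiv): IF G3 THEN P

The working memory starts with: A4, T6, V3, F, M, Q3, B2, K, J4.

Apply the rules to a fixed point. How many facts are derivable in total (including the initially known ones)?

18

Round 1 — (i), (ii), (vi), derive S3, M75, D4.
Round 2 — (v), derive H8.
Round 3 — (viii), (x), derive W1, R.
Round 4 — (ix), derive U7.
Round 5 — (xi), derive G3.
Round 6 — (xiv), derive P.
Closure: {A4, B2, D4, F, G3, H8, J4, K, M, M75, P, Q3, R, S3, T6, U7, V3, W1} — 18 facts.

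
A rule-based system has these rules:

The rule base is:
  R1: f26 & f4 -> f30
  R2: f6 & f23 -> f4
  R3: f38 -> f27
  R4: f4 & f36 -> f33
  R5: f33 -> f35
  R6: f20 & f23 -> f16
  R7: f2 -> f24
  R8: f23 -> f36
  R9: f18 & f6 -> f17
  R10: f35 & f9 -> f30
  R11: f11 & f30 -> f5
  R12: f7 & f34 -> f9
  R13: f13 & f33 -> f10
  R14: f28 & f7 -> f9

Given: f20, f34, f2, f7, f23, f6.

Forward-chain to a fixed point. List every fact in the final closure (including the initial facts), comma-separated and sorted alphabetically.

Round 1 — R2, R6, R7, R8, R12, derive f4, f16, f24, f36, f9.
Round 2 — R4, derive f33.
Round 3 — R5, derive f35.
Round 4 — R10, derive f30.

f16, f2, f20, f23, f24, f30, f33, f34, f35, f36, f4, f6, f7, f9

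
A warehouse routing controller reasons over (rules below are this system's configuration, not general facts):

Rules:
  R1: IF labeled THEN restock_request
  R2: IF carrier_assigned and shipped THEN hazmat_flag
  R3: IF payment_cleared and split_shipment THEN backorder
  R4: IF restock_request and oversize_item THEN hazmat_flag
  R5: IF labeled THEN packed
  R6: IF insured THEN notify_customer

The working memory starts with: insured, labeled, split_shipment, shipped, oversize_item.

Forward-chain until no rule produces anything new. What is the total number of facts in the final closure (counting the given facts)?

Round 1 — R1, R5, R6, derive restock_request, packed, notify_customer.
Round 2 — R4, derive hazmat_flag.
Closure: {hazmat_flag, insured, labeled, notify_customer, oversize_item, packed, restock_request, shipped, split_shipment} — 9 facts.

9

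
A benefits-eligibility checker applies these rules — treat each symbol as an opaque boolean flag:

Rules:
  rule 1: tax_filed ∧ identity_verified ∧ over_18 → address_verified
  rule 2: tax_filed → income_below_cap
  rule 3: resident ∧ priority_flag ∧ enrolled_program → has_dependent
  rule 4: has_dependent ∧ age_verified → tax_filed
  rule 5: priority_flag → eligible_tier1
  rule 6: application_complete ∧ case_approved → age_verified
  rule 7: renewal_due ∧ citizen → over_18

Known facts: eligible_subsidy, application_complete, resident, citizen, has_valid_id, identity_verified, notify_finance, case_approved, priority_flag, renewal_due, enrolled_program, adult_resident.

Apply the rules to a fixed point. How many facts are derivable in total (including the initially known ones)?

19

Round 1 fires rule 3, rule 5, rule 6, rule 7, giving has_dependent, eligible_tier1, age_verified, over_18.
Round 2 fires rule 4, giving tax_filed.
Round 3 fires rule 1, rule 2, giving address_verified, income_below_cap.
Closure: {address_verified, adult_resident, age_verified, application_complete, case_approved, citizen, eligible_subsidy, eligible_tier1, enrolled_program, has_dependent, has_valid_id, identity_verified, income_below_cap, notify_finance, over_18, priority_flag, renewal_due, resident, tax_filed} — 19 facts.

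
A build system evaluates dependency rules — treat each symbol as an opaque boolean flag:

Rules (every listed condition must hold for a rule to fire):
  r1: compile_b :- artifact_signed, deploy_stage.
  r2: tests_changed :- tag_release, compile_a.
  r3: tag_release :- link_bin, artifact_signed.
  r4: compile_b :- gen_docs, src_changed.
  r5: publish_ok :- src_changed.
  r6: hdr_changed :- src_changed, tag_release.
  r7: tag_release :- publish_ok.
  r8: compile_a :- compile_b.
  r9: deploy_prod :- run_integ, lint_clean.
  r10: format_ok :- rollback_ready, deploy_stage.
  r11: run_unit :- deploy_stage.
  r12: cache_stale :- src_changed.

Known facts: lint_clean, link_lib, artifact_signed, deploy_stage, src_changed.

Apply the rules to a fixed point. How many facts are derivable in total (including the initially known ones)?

13

Round 1: r1 [compile_b :- artifact_signed, deploy_stage.]; r5 [publish_ok :- src_changed.]; r11 [run_unit :- deploy_stage.]; r12 [cache_stale :- src_changed.]. New: compile_b, publish_ok, run_unit, cache_stale.
Round 2: r7 [tag_release :- publish_ok.]; r8 [compile_a :- compile_b.]. New: tag_release, compile_a.
Round 3: r2 [tests_changed :- tag_release, compile_a.]; r6 [hdr_changed :- src_changed, tag_release.]. New: tests_changed, hdr_changed.
Closure: {artifact_signed, cache_stale, compile_a, compile_b, deploy_stage, hdr_changed, link_lib, lint_clean, publish_ok, run_unit, src_changed, tag_release, tests_changed} — 13 facts.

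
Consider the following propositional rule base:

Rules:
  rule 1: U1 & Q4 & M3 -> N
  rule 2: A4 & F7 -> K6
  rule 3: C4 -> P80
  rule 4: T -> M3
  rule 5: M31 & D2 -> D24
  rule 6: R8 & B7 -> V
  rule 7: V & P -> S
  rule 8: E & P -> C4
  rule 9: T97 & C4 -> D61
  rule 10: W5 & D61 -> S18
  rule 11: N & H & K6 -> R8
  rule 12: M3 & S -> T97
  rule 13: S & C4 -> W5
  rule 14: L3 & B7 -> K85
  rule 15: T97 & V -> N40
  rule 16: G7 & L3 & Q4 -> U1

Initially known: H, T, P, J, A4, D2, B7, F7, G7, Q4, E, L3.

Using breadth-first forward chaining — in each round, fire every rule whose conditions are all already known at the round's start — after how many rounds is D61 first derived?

Round 1: rule 2 [A4 & F7 -> K6]; rule 4 [T -> M3]; rule 8 [E & P -> C4]; rule 14 [L3 & B7 -> K85]; rule 16 [G7 & L3 & Q4 -> U1]. Adds K6, M3, C4, K85, U1.
Round 2: rule 1 [U1 & Q4 & M3 -> N]; rule 3 [C4 -> P80]. Adds N, P80.
Round 3: rule 11 [N & H & K6 -> R8]. Adds R8.
Round 4: rule 6 [R8 & B7 -> V]. Adds V.
Round 5: rule 7 [V & P -> S]. Adds S.
Round 6: rule 12 [M3 & S -> T97]; rule 13 [S & C4 -> W5]. Adds T97, W5.
Round 7: rule 9 [T97 & C4 -> D61]; rule 15 [T97 & V -> N40]. Adds D61, N40.
D61 first appears in round 7.

7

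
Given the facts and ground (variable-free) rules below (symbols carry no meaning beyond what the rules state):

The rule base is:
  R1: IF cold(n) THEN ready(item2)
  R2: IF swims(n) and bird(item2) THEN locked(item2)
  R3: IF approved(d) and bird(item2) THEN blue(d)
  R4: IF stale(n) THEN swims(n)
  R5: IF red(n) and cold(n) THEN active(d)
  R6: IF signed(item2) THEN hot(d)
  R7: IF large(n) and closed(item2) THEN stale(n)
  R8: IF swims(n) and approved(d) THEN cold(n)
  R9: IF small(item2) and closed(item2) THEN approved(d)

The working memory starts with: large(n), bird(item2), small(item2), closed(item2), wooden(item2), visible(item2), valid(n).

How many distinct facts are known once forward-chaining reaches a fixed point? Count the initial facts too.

Round 1 fires R7, R9, giving stale(n), approved(d).
Round 2 fires R3, R4, giving blue(d), swims(n).
Round 3 fires R2, R8, giving locked(item2), cold(n).
Round 4 fires R1, giving ready(item2).
Closure: {approved(d), bird(item2), blue(d), closed(item2), cold(n), large(n), locked(item2), ready(item2), small(item2), stale(n), swims(n), valid(n), visible(item2), wooden(item2)} — 14 facts.

14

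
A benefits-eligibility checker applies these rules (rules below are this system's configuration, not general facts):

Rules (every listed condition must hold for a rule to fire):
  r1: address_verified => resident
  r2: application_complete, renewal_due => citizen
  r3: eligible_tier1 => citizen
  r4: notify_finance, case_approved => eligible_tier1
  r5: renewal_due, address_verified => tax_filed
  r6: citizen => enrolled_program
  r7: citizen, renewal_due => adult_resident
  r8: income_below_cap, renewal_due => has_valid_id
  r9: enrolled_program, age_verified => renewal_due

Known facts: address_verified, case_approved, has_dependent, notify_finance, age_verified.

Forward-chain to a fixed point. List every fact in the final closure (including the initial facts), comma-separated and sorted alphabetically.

Round 1 fires r1, r4, giving resident, eligible_tier1.
Round 2 fires r3, giving citizen.
Round 3 fires r6, giving enrolled_program.
Round 4 fires r9, giving renewal_due.
Round 5 fires r5, r7, giving tax_filed, adult_resident.

address_verified, adult_resident, age_verified, case_approved, citizen, eligible_tier1, enrolled_program, has_dependent, notify_finance, renewal_due, resident, tax_filed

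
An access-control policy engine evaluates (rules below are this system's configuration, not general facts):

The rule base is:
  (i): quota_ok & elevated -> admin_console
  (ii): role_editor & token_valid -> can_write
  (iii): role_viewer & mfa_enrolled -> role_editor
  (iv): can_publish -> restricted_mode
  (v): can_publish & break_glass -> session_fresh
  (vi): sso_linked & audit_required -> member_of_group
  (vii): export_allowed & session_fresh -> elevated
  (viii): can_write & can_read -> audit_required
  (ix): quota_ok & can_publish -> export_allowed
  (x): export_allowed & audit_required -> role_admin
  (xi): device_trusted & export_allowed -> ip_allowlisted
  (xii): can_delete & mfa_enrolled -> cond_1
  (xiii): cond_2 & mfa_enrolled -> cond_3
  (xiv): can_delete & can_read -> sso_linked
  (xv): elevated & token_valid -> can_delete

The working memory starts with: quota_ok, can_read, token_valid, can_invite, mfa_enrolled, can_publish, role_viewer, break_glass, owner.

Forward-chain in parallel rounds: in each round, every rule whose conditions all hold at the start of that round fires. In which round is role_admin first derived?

4

Round 1 — (iii), (iv), (v), (ix), derive role_editor, restricted_mode, session_fresh, export_allowed.
Round 2 — (ii), (vii), derive can_write, elevated.
Round 3 — (i), (viii), (xv), derive admin_console, audit_required, can_delete.
Round 4 — (x), (xii), (xiv), derive role_admin, cond_1, sso_linked.
role_admin first appears in round 4.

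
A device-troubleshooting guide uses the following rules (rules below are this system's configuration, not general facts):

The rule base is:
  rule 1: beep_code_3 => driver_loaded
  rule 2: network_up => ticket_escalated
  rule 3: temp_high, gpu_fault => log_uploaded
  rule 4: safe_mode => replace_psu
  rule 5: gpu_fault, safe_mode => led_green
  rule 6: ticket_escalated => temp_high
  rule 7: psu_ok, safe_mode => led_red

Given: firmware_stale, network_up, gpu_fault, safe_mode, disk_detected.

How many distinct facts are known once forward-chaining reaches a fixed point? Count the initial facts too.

10

[1] rule 2 [network_up => ticket_escalated]; rule 4 [safe_mode => replace_psu]; rule 5 [gpu_fault, safe_mode => led_green]. ⇒ new: ticket_escalated, replace_psu, led_green.
[2] rule 6 [ticket_escalated => temp_high]. ⇒ new: temp_high.
[3] rule 3 [temp_high, gpu_fault => log_uploaded]. ⇒ new: log_uploaded.
Closure: {disk_detected, firmware_stale, gpu_fault, led_green, log_uploaded, network_up, replace_psu, safe_mode, temp_high, ticket_escalated} — 10 facts.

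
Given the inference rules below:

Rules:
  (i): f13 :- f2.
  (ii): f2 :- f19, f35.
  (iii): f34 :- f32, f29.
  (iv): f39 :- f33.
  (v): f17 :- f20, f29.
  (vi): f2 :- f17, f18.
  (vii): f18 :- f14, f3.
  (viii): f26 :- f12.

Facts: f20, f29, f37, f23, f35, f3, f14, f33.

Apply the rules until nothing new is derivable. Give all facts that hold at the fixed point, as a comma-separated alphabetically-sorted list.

f13, f14, f17, f18, f2, f20, f23, f29, f3, f33, f35, f37, f39

Round 1: (iv) [f39 :- f33.]; (v) [f17 :- f20, f29.]; (vii) [f18 :- f14, f3.]. Adds f39, f17, f18.
Round 2: (vi) [f2 :- f17, f18.]. Adds f2.
Round 3: (i) [f13 :- f2.]. Adds f13.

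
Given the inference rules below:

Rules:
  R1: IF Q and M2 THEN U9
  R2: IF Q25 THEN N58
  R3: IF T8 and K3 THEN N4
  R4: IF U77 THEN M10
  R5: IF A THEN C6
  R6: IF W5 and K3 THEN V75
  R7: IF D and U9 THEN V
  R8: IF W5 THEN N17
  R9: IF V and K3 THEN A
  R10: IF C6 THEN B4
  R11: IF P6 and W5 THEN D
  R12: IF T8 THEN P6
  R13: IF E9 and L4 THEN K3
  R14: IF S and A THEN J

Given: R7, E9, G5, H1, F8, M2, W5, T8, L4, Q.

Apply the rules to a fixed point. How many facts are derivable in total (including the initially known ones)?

21

Round 1 — R1, R8, R12, R13, derive U9, N17, P6, K3.
Round 2 — R3, R6, R11, derive N4, V75, D.
Round 3 — R7, derive V.
Round 4 — R9, derive A.
Round 5 — R5, derive C6.
Round 6 — R10, derive B4.
Closure: {A, B4, C6, D, E9, F8, G5, H1, K3, L4, M2, N17, N4, P6, Q, R7, T8, U9, V, V75, W5} — 21 facts.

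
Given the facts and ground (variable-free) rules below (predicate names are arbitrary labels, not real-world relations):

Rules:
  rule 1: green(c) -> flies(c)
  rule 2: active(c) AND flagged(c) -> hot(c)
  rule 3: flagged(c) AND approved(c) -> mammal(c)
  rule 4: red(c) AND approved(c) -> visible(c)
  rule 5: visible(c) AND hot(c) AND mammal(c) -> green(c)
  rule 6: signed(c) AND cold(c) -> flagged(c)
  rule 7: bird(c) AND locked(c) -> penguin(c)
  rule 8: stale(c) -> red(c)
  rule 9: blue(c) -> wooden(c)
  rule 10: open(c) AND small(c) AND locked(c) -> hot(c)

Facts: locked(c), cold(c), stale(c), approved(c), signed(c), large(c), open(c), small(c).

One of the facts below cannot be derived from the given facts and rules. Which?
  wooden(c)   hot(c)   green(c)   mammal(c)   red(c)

Round 1: rule 6 [signed(c) AND cold(c) -> flagged(c)]; rule 8 [stale(c) -> red(c)]; rule 10 [open(c) AND small(c) AND locked(c) -> hot(c)]. Adds flagged(c), red(c), hot(c).
Round 2: rule 3 [flagged(c) AND approved(c) -> mammal(c)]; rule 4 [red(c) AND approved(c) -> visible(c)]. Adds mammal(c), visible(c).
Round 3: rule 5 [visible(c) AND hot(c) AND mammal(c) -> green(c)]. Adds green(c).
Round 4: rule 1 [green(c) -> flies(c)]. Adds flies(c).
Derived: green(c) (round 3), red(c) (round 1), hot(c) (round 1), mammal(c) (round 2). wooden(c) never appears in any round.

wooden(c)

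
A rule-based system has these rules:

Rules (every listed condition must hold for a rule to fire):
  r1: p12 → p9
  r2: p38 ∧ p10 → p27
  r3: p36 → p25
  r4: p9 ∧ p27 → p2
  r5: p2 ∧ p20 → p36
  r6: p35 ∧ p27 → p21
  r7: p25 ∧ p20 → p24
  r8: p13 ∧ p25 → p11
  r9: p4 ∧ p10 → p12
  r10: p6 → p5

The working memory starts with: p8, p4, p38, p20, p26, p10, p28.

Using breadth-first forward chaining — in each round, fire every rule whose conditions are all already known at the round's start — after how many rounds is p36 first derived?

4

Round 1 fires r2, r9, giving p27, p12.
Round 2 fires r1, giving p9.
Round 3 fires r4, giving p2.
Round 4 fires r5, giving p36.
p36 first appears in round 4.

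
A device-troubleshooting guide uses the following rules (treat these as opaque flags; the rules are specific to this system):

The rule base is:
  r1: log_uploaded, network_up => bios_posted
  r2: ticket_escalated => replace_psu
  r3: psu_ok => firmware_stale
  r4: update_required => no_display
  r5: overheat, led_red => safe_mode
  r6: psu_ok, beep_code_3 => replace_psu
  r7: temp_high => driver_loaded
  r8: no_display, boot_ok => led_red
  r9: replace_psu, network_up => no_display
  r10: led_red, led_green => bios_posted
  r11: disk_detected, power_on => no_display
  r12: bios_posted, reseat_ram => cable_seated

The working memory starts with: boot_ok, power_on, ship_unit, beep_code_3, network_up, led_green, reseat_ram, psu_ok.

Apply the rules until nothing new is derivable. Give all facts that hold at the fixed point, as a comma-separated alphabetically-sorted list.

beep_code_3, bios_posted, boot_ok, cable_seated, firmware_stale, led_green, led_red, network_up, no_display, power_on, psu_ok, replace_psu, reseat_ram, ship_unit

Round 1: r3 [psu_ok => firmware_stale]; r6 [psu_ok, beep_code_3 => replace_psu]. New: firmware_stale, replace_psu.
Round 2: r9 [replace_psu, network_up => no_display]. New: no_display.
Round 3: r8 [no_display, boot_ok => led_red]. New: led_red.
Round 4: r10 [led_red, led_green => bios_posted]. New: bios_posted.
Round 5: r12 [bios_posted, reseat_ram => cable_seated]. New: cable_seated.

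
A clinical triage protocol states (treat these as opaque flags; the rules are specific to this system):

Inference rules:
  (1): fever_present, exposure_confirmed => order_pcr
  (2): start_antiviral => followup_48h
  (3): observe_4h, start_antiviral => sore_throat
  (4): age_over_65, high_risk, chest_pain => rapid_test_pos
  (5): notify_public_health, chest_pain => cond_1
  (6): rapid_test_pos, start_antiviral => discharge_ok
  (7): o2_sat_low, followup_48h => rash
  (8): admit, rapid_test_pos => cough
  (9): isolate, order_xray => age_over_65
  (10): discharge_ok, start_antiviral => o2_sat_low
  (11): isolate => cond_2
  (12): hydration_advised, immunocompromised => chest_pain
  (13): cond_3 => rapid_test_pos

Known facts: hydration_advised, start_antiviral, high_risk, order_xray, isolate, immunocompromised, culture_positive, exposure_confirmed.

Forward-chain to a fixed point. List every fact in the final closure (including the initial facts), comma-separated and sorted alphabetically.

[1] (2) [start_antiviral => followup_48h]; (9) [isolate, order_xray => age_over_65]; (11) [isolate => cond_2]; (12) [hydration_advised, immunocompromised => chest_pain]. ⇒ new: followup_48h, age_over_65, cond_2, chest_pain.
[2] (4) [age_over_65, high_risk, chest_pain => rapid_test_pos]. ⇒ new: rapid_test_pos.
[3] (6) [rapid_test_pos, start_antiviral => discharge_ok]. ⇒ new: discharge_ok.
[4] (10) [discharge_ok, start_antiviral => o2_sat_low]. ⇒ new: o2_sat_low.
[5] (7) [o2_sat_low, followup_48h => rash]. ⇒ new: rash.

age_over_65, chest_pain, cond_2, culture_positive, discharge_ok, exposure_confirmed, followup_48h, high_risk, hydration_advised, immunocompromised, isolate, o2_sat_low, order_xray, rapid_test_pos, rash, start_antiviral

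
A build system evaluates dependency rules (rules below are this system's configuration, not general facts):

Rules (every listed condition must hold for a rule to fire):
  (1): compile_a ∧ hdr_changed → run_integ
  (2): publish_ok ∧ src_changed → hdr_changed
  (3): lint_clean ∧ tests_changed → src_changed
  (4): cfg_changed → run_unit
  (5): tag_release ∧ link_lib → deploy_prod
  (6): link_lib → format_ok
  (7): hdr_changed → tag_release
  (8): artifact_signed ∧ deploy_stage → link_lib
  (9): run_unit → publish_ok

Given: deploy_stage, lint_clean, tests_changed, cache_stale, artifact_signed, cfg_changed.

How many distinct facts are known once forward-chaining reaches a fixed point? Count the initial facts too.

14

Round 1 — (3), (4), (8), derive src_changed, run_unit, link_lib.
Round 2 — (6), (9), derive format_ok, publish_ok.
Round 3 — (2), derive hdr_changed.
Round 4 — (7), derive tag_release.
Round 5 — (5), derive deploy_prod.
Closure: {artifact_signed, cache_stale, cfg_changed, deploy_prod, deploy_stage, format_ok, hdr_changed, link_lib, lint_clean, publish_ok, run_unit, src_changed, tag_release, tests_changed} — 14 facts.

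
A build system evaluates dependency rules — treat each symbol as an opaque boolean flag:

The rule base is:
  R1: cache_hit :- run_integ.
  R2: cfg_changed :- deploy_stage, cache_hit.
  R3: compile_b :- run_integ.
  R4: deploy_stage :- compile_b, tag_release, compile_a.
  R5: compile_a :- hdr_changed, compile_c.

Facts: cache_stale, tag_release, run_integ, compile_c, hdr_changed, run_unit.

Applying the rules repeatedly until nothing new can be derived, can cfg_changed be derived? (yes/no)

yes

Round 1 fires R1, R3, R5, giving cache_hit, compile_b, compile_a.
Round 2 fires R4, giving deploy_stage.
Round 3 fires R2, giving cfg_changed.
cfg_changed appears in round 3, so it is derivable.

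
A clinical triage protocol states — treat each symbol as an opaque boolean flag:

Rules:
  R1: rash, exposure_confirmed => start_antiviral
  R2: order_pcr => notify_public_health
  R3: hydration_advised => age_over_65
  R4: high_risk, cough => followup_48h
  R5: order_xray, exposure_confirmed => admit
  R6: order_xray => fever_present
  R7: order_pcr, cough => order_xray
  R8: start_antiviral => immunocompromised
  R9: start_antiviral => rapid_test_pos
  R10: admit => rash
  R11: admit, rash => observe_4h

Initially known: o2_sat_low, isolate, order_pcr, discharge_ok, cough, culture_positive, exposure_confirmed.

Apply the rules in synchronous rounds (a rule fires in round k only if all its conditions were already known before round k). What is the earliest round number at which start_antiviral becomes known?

4

Round 1 — R2, R7, derive notify_public_health, order_xray.
Round 2 — R5, R6, derive admit, fever_present.
Round 3 — R10, derive rash.
Round 4 — R1, R11, derive start_antiviral, observe_4h.
start_antiviral first appears in round 4.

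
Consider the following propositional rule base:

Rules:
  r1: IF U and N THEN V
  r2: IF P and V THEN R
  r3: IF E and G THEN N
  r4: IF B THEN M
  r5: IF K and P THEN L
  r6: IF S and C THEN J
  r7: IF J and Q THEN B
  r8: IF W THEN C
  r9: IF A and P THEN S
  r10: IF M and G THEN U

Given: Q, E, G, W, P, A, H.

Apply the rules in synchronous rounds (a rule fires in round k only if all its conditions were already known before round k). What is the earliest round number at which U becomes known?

5

Round 1: r3 [IF E and G THEN N]; r8 [IF W THEN C]; r9 [IF A and P THEN S]. Adds N, C, S.
Round 2: r6 [IF S and C THEN J]. Adds J.
Round 3: r7 [IF J and Q THEN B]. Adds B.
Round 4: r4 [IF B THEN M]. Adds M.
Round 5: r10 [IF M and G THEN U]. Adds U.
U first appears in round 5.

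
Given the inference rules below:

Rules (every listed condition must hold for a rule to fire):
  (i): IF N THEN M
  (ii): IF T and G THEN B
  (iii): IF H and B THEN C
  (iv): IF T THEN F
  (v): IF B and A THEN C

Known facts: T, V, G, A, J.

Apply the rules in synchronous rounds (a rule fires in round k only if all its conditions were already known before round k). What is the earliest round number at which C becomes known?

2

[1] (ii) [IF T and G THEN B]; (iv) [IF T THEN F]. ⇒ new: B, F.
[2] (v) [IF B and A THEN C]. ⇒ new: C.
C first appears in round 2.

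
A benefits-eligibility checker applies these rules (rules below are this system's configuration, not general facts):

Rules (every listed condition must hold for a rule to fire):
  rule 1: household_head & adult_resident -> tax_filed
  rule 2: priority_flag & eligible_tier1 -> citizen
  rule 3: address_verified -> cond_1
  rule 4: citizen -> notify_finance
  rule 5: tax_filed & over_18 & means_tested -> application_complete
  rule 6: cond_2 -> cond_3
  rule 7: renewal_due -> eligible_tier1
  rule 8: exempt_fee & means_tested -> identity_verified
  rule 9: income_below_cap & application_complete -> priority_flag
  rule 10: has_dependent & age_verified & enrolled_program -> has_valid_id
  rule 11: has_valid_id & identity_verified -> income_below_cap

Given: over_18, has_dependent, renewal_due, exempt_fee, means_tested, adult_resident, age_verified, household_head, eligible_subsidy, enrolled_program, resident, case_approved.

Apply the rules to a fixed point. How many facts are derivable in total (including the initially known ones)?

[1] rule 1 [household_head & adult_resident -> tax_filed]; rule 7 [renewal_due -> eligible_tier1]; rule 8 [exempt_fee & means_tested -> identity_verified]; rule 10 [has_dependent & age_verified & enrolled_program -> has_valid_id]. ⇒ new: tax_filed, eligible_tier1, identity_verified, has_valid_id.
[2] rule 5 [tax_filed & over_18 & means_tested -> application_complete]; rule 11 [has_valid_id & identity_verified -> income_below_cap]. ⇒ new: application_complete, income_below_cap.
[3] rule 9 [income_below_cap & application_complete -> priority_flag]. ⇒ new: priority_flag.
[4] rule 2 [priority_flag & eligible_tier1 -> citizen]. ⇒ new: citizen.
[5] rule 4 [citizen -> notify_finance]. ⇒ new: notify_finance.
Closure: {adult_resident, age_verified, application_complete, case_approved, citizen, eligible_subsidy, eligible_tier1, enrolled_program, exempt_fee, has_dependent, has_valid_id, household_head, identity_verified, income_below_cap, means_tested, notify_finance, over_18, priority_flag, renewal_due, resident, tax_filed} — 21 facts.

21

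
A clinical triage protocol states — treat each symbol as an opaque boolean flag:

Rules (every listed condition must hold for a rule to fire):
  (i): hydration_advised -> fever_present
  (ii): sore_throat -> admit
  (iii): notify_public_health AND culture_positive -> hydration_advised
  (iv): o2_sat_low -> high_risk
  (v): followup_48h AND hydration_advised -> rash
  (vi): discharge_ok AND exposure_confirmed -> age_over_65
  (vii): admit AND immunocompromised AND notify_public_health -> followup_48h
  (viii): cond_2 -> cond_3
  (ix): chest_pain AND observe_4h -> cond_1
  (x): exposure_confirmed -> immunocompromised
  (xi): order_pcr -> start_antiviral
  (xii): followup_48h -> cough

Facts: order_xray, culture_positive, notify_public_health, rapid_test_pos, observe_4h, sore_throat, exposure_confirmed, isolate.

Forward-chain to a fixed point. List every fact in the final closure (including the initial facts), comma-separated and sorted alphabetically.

admit, cough, culture_positive, exposure_confirmed, fever_present, followup_48h, hydration_advised, immunocompromised, isolate, notify_public_health, observe_4h, order_xray, rapid_test_pos, rash, sore_throat

Round 1: (ii) [sore_throat -> admit]; (iii) [notify_public_health AND culture_positive -> hydration_advised]; (x) [exposure_confirmed -> immunocompromised]. New: admit, hydration_advised, immunocompromised.
Round 2: (i) [hydration_advised -> fever_present]; (vii) [admit AND immunocompromised AND notify_public_health -> followup_48h]. New: fever_present, followup_48h.
Round 3: (v) [followup_48h AND hydration_advised -> rash]; (xii) [followup_48h -> cough]. New: rash, cough.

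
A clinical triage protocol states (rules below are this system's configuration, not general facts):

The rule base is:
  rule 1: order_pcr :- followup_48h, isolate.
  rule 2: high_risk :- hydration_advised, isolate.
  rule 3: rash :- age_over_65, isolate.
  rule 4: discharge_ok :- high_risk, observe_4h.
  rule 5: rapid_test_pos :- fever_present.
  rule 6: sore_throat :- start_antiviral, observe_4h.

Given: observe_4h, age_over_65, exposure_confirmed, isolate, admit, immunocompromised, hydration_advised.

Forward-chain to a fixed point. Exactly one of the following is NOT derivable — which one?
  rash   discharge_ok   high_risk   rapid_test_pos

Round 1 fires rule 2, rule 3, giving high_risk, rash.
Round 2 fires rule 4, giving discharge_ok.
Derived: rash (round 1), discharge_ok (round 2), high_risk (round 1). rapid_test_pos never appears in any round.

rapid_test_pos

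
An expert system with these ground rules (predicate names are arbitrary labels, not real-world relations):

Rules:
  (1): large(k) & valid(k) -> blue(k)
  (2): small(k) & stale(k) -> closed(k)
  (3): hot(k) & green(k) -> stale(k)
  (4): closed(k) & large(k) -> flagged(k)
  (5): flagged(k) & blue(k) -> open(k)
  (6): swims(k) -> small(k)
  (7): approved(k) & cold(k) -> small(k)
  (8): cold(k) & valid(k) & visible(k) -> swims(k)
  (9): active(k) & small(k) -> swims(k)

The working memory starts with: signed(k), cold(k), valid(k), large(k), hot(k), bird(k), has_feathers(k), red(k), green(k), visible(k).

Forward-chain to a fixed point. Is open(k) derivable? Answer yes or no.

yes

Round 1 fires (1), (3), (8), giving blue(k), stale(k), swims(k).
Round 2 fires (6), giving small(k).
Round 3 fires (2), giving closed(k).
Round 4 fires (4), giving flagged(k).
Round 5 fires (5), giving open(k).
open(k) appears in round 5, so it is derivable.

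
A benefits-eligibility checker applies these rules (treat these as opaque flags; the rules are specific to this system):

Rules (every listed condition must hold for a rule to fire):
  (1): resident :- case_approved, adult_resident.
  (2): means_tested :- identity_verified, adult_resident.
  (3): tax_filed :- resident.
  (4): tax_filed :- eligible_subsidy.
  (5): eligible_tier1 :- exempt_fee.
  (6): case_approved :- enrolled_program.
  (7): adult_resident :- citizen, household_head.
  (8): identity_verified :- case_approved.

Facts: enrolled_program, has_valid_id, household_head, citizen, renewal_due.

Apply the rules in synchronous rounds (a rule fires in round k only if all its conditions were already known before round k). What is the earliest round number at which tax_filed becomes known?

Round 1: (6) [case_approved :- enrolled_program.]; (7) [adult_resident :- citizen, household_head.]. New: case_approved, adult_resident.
Round 2: (1) [resident :- case_approved, adult_resident.]; (8) [identity_verified :- case_approved.]. New: resident, identity_verified.
Round 3: (2) [means_tested :- identity_verified, adult_resident.]; (3) [tax_filed :- resident.]. New: means_tested, tax_filed.
tax_filed first appears in round 3.

3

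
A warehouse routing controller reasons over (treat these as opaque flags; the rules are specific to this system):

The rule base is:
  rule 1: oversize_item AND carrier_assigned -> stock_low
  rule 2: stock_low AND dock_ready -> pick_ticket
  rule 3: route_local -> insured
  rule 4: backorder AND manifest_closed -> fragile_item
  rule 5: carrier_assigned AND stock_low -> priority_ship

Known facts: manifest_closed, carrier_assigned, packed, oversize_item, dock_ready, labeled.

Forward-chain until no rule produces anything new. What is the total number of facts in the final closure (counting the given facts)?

9

Round 1 fires rule 1, giving stock_low.
Round 2 fires rule 2, rule 5, giving pick_ticket, priority_ship.
Closure: {carrier_assigned, dock_ready, labeled, manifest_closed, oversize_item, packed, pick_ticket, priority_ship, stock_low} — 9 facts.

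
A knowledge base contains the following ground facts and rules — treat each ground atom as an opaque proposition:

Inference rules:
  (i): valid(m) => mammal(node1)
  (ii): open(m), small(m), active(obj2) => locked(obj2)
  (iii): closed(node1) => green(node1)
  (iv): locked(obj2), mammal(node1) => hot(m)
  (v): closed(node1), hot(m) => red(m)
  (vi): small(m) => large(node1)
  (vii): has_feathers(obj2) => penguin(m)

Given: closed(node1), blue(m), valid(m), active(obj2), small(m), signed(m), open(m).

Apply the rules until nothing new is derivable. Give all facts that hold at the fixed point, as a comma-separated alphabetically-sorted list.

Round 1: (i) [valid(m) => mammal(node1)]; (ii) [open(m), small(m), active(obj2) => locked(obj2)]; (iii) [closed(node1) => green(node1)]; (vi) [small(m) => large(node1)]. Adds mammal(node1), locked(obj2), green(node1), large(node1).
Round 2: (iv) [locked(obj2), mammal(node1) => hot(m)]. Adds hot(m).
Round 3: (v) [closed(node1), hot(m) => red(m)]. Adds red(m).

active(obj2), blue(m), closed(node1), green(node1), hot(m), large(node1), locked(obj2), mammal(node1), open(m), red(m), signed(m), small(m), valid(m)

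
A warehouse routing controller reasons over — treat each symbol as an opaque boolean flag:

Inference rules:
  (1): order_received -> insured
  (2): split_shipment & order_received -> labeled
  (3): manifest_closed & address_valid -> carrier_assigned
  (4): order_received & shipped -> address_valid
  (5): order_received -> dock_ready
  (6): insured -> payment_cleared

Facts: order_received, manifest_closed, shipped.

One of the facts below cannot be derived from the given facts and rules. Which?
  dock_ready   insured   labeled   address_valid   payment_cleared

labeled

[1] (1) [order_received -> insured]; (4) [order_received & shipped -> address_valid]; (5) [order_received -> dock_ready]. ⇒ new: insured, address_valid, dock_ready.
[2] (3) [manifest_closed & address_valid -> carrier_assigned]; (6) [insured -> payment_cleared]. ⇒ new: carrier_assigned, payment_cleared.
Derived: insured (round 1), dock_ready (round 1), payment_cleared (round 2), address_valid (round 1). labeled never appears in any round.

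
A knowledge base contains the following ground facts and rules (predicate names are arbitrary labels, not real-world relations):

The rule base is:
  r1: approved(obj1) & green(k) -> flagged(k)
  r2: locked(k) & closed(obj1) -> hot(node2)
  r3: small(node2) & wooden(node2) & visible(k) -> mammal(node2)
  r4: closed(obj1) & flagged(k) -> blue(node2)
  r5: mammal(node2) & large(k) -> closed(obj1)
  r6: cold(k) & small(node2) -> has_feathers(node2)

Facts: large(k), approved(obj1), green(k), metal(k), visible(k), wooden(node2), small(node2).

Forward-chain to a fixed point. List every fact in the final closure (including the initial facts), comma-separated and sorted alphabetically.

approved(obj1), blue(node2), closed(obj1), flagged(k), green(k), large(k), mammal(node2), metal(k), small(node2), visible(k), wooden(node2)

Round 1 — r1, r3, derive flagged(k), mammal(node2).
Round 2 — r5, derive closed(obj1).
Round 3 — r4, derive blue(node2).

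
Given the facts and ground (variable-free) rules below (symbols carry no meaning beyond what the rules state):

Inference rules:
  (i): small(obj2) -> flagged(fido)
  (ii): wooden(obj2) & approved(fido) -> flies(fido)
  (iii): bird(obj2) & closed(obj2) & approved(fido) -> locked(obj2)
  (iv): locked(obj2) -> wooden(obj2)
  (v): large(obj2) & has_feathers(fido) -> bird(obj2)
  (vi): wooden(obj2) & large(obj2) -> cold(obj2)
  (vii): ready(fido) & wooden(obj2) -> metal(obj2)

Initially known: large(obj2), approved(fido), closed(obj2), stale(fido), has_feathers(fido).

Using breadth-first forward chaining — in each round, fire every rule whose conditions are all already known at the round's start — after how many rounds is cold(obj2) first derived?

[1] (v) [large(obj2) & has_feathers(fido) -> bird(obj2)]. ⇒ new: bird(obj2).
[2] (iii) [bird(obj2) & closed(obj2) & approved(fido) -> locked(obj2)]. ⇒ new: locked(obj2).
[3] (iv) [locked(obj2) -> wooden(obj2)]. ⇒ new: wooden(obj2).
[4] (ii) [wooden(obj2) & approved(fido) -> flies(fido)]; (vi) [wooden(obj2) & large(obj2) -> cold(obj2)]. ⇒ new: flies(fido), cold(obj2).
cold(obj2) first appears in round 4.

4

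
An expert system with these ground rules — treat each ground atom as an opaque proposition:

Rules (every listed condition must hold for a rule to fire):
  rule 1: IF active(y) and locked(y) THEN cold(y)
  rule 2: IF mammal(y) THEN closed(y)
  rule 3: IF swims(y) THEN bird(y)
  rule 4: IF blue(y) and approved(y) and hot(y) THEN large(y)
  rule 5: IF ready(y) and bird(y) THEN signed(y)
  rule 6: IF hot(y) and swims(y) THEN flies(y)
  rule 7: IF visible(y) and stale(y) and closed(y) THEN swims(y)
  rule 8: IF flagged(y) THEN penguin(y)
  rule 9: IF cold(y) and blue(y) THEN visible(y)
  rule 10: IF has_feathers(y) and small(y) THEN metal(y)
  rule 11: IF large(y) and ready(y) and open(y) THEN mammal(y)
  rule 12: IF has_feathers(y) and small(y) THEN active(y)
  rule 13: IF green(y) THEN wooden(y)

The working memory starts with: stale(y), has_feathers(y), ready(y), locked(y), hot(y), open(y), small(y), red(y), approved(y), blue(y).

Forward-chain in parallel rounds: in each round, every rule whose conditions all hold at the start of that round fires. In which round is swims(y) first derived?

Round 1 — rule 4, rule 10, rule 12, derive large(y), metal(y), active(y).
Round 2 — rule 1, rule 11, derive cold(y), mammal(y).
Round 3 — rule 2, rule 9, derive closed(y), visible(y).
Round 4 — rule 7, derive swims(y).
swims(y) first appears in round 4.

4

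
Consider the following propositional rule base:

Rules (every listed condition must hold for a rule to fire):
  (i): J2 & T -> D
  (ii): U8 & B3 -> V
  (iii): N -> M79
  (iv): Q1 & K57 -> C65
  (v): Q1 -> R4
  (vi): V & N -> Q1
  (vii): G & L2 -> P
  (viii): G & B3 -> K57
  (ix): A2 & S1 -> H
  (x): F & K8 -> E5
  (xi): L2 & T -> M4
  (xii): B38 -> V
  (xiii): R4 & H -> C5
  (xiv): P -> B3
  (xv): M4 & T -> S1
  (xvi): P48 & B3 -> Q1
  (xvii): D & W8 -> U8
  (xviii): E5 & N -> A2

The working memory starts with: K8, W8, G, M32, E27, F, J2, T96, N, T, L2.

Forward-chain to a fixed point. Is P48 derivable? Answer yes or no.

Round 1: (i) [J2 & T -> D]; (iii) [N -> M79]; (vii) [G & L2 -> P]; (x) [F & K8 -> E5]; (xi) [L2 & T -> M4]. Adds D, M79, P, E5, M4.
Round 2: (xiv) [P -> B3]; (xv) [M4 & T -> S1]; (xvii) [D & W8 -> U8]; (xviii) [E5 & N -> A2]. Adds B3, S1, U8, A2.
Round 3: (ii) [U8 & B3 -> V]; (viii) [G & B3 -> K57]; (ix) [A2 & S1 -> H]. Adds V, K57, H.
Round 4: (vi) [V & N -> Q1]. Adds Q1.
Round 5: (iv) [Q1 & K57 -> C65]; (v) [Q1 -> R4]. Adds C65, R4.
Round 6: (xiii) [R4 & H -> C5]. Adds C5.
Fixed point reached. No rule has P48 as a consequent, and it is not given.

no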